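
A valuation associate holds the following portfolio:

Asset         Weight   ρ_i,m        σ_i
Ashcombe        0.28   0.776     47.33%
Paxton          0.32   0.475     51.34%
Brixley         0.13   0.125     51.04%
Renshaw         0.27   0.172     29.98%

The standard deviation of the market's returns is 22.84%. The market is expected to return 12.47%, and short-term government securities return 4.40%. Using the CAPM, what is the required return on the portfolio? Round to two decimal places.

β_Ashcombe = 0.776 × 47.33% / 22.84% = 1.6081
β_Paxton = 0.475 × 51.34% / 22.84% = 1.0677
β_Brixley = 0.125 × 51.04% / 22.84% = 0.2793
β_Renshaw = 0.172 × 29.98% / 22.84% = 0.2258
β_P = Σ w_i β_i = 0.28×1.6081 + 0.32×1.0677 + 0.13×0.2793 + 0.27×0.2258 = 0.8892
MRP = 12.47% − 4.40% = 8.07%
E(R_P) = R_f + β_P × MRP = 4.40% + 0.8892 × 8.07% = 11.58%

11.58%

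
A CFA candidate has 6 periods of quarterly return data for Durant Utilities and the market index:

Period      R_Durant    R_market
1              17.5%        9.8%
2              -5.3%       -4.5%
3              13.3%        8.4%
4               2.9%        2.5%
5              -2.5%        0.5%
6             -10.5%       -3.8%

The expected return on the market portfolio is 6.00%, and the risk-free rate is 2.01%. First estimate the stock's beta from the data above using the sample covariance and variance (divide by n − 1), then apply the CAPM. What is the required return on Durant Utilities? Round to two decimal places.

Mean R_i = (17.5 − 5.3 + 13.3 + 2.9 − 2.5 − 10.5) / 6 = 2.5667%
Mean R_m = (9.8 − 4.5 + 8.4 + 2.5 + 0.5 − 3.8) / 6 = 2.1500%
Σ(R_i − R̄_i)(R_m − R̄_m) = 319.8600  ⇒  Cov = 319.8600 / 5 = 63.9720
Σ(R_m − R̄_m)² = 180.0550  ⇒  Var(R_m) = 180.0550 / 5 = 36.0110
β = Cov / Var(R_m) = 63.9720 / 36.0110 = 1.7765
MRP = 6.00% − 2.01% = 3.99%
E(R) = R_f + β × MRP = 2.01% + 1.7765 × 3.99% = 9.10%

9.10%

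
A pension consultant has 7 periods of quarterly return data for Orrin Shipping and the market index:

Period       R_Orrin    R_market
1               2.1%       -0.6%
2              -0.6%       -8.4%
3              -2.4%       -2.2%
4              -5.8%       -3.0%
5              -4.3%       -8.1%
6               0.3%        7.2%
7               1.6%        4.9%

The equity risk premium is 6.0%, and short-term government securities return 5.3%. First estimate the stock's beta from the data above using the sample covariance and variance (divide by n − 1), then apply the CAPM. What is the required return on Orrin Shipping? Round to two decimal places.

6.95%

Mean R_i = (2.1 − 0.6 − 2.4 − 5.8 − 4.3 + 0.3 + 1.6) / 7 = -1.3000%
Mean R_m = (-0.6 − 8.4 − 2.2 − 3.0 − 8.1 + 7.2 + 4.9) / 7 = -1.4571%
Σ(R_i − R̄_i)(R_m − R̄_m) = 58.0300  ⇒  Cov = 58.0300 / 6 = 9.6717
Σ(R_m − R̄_m)² = 211.3571  ⇒  Var(R_m) = 211.3571 / 6 = 35.2262
β = Cov / Var(R_m) = 9.6717 / 35.2262 = 0.2746
E(R) = R_f + β × MRP = 5.3% + 0.2746 × 6.0% = 6.95%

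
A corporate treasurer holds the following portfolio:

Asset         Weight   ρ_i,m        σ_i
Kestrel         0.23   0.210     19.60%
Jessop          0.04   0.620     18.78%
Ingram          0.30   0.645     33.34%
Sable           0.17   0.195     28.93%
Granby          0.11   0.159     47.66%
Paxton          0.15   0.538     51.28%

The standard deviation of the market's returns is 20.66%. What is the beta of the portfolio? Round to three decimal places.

0.668

β_Kestrel = 0.210 × 19.60% / 20.66% = 0.1992
β_Jessop = 0.620 × 18.78% / 20.66% = 0.5636
β_Ingram = 0.645 × 33.34% / 20.66% = 1.0409
β_Sable = 0.195 × 28.93% / 20.66% = 0.2731
β_Granby = 0.159 × 47.66% / 20.66% = 0.3668
β_Paxton = 0.538 × 51.28% / 20.66% = 1.3354
β_P = Σ w_i β_i = 0.23×0.1992 + 0.04×0.5636 + 0.30×1.0409 + 0.17×0.2731 + 0.11×0.3668 + 0.15×1.3354 = 0.6677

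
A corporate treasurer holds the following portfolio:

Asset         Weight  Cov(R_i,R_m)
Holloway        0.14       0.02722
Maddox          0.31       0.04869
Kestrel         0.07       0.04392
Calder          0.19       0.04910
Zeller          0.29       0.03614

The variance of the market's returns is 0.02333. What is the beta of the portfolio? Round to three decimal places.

β_Holloway = 0.02722 / 0.02333 = 1.1667
β_Maddox = 0.04869 / 0.02333 = 2.0870
β_Kestrel = 0.04392 / 0.02333 = 1.8826
β_Calder = 0.04910 / 0.02333 = 2.1046
β_Zeller = 0.03614 / 0.02333 = 1.5491
β_P = Σ w_i β_i = 0.14×1.1667 + 0.31×2.0870 + 0.07×1.8826 + 0.19×2.1046 + 0.29×1.5491 = 1.7912

1.791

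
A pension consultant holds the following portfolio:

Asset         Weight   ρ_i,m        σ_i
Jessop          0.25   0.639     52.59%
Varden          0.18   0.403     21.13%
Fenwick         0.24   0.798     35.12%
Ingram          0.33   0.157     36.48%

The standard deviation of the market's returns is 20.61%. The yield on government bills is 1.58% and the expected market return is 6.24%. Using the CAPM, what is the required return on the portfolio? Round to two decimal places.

β_Jessop = 0.639 × 52.59% / 20.61% = 1.6305
β_Varden = 0.403 × 21.13% / 20.61% = 0.4132
β_Fenwick = 0.798 × 35.12% / 20.61% = 1.3598
β_Ingram = 0.157 × 36.48% / 20.61% = 0.2779
β_P = Σ w_i β_i = 0.25×1.6305 + 0.18×0.4132 + 0.24×1.3598 + 0.33×0.2779 = 0.9001
MRP = 6.24% − 1.58% = 4.66%
E(R_P) = R_f + β_P × MRP = 1.58% + 0.9001 × 4.66% = 5.77%

5.77%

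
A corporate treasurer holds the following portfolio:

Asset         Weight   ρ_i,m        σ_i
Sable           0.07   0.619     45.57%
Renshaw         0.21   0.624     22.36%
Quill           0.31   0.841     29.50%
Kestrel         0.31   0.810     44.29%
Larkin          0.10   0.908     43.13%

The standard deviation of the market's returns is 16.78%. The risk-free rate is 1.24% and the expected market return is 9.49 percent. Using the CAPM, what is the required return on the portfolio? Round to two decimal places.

β_Sable = 0.619 × 45.57% / 16.78% = 1.6810
β_Renshaw = 0.624 × 22.36% / 16.78% = 0.8315
β_Quill = 0.841 × 29.50% / 16.78% = 1.4785
β_Kestrel = 0.810 × 44.29% / 16.78% = 2.1380
β_Larkin = 0.908 × 43.13% / 16.78% = 2.3339
β_P = Σ w_i β_i = 0.07×1.6810 + 0.21×0.8315 + 0.31×1.4785 + 0.31×2.1380 + 0.10×2.3339 = 1.6468
MRP = 9.49% − 1.24% = 8.25%
E(R_P) = R_f + β_P × MRP = 1.24% + 1.6468 × 8.25% = 14.83%

14.83%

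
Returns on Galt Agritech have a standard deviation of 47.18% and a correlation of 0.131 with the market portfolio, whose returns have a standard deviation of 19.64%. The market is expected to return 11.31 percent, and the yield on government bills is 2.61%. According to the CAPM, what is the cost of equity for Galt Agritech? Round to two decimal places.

β = ρ × σ_i / σ_m = 0.131 × 47.18% / 19.64% = 0.3147
MRP = 11.31% − 2.61% = 8.70%
E(R) = 2.61% + 0.3147 × 8.70% = 5.35%

5.35%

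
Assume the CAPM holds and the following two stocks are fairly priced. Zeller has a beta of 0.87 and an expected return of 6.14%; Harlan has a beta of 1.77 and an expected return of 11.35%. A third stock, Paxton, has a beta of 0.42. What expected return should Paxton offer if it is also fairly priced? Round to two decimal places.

MRP (SML slope) = (11.35% − 6.14%) / (1.77 − 0.87) = 5.21% / 0.90 = 5.7889%
R_f (intercept) = 6.14% − 0.87 × 5.7889% = 1.1037%
E(R_Paxton) = R_f + β × MRP = 1.1037% + 0.42 × 5.7889% = 3.54%

3.54%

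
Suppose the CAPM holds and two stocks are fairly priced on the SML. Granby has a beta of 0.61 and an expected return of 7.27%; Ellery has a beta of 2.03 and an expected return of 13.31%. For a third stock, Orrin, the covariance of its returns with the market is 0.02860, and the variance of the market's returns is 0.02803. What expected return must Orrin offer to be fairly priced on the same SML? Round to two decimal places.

9.02%

MRP = (13.31% − 7.27%) / (2.03 − 0.61) = 4.2535%
R_f = 7.27% − 0.61 × 4.2535% = 4.6754%
β_Orrin = Cov / Var(R_m) = 0.02860 / 0.02803 = 1.0203
E(R_Orrin) = R_f + β × MRP = 4.6754% + 1.0203 × 4.2535% = 9.02%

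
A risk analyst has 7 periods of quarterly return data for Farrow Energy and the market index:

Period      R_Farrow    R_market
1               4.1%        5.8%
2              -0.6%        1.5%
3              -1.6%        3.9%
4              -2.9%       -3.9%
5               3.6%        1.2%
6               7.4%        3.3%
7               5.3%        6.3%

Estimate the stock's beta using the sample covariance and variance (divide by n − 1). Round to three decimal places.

Mean R_i = (4.1 − 0.6 − 1.6 − 2.9 + 3.6 + 7.4 + 5.3) / 7 = 2.1857%
Mean R_m = (5.8 + 1.5 + 3.9 − 3.9 + 1.2 + 3.3 + 6.3) / 7 = 2.5857%
Σ(R_i − R̄_i)(R_m − R̄_m) = 50.5186  ⇒  Cov = 50.5186 / 6 = 8.4198
Σ(R_m − R̄_m)² = 71.5286  ⇒  Var(R_m) = 71.5286 / 6 = 11.9214
β = Cov / Var(R_m) = 8.4198 / 11.9214 = 0.7063

0.706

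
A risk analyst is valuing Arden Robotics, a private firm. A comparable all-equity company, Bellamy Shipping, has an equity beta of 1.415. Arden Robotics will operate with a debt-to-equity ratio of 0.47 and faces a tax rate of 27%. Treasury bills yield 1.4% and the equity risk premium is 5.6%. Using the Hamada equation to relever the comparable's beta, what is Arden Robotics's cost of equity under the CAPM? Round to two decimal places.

β_L = β_U × [1 + (1 − t)(D/E)] = 1.415 × [1 + (1 − 0.27) × 0.47]
    = 1.415 × [1 + 0.73 × 0.47] = 1.415 × 1.3431 = 1.9005
E(R) = R_f + β_L × MRP = 1.4% + 1.9005 × 5.6% = 12.04%

12.04%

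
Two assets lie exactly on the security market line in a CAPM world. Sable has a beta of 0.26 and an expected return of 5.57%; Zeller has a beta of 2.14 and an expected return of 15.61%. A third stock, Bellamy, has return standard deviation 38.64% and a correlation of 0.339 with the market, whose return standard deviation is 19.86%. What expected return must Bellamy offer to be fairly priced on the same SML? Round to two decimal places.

7.70%

MRP = (15.61% − 5.57%) / (2.14 − 0.26) = 5.3404%
R_f = 5.57% − 0.26 × 5.3404% = 4.1815%
β_Bellamy = ρ·σ_i/σ_m = 0.339 × 38.64 / 19.86 = 0.6596
E(R_Bellamy) = R_f + β × MRP = 4.1815% + 0.6596 × 5.3404% = 7.70%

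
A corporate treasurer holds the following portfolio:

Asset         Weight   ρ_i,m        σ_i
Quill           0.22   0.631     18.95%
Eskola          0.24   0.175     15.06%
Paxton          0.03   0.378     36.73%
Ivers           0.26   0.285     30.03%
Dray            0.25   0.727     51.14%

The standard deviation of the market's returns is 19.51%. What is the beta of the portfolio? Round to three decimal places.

β_Quill = 0.631 × 18.95% / 19.51% = 0.6129
β_Eskola = 0.175 × 15.06% / 19.51% = 0.1351
β_Paxton = 0.378 × 36.73% / 19.51% = 0.7116
β_Ivers = 0.285 × 30.03% / 19.51% = 0.4387
β_Dray = 0.727 × 51.14% / 19.51% = 1.9056
β_P = Σ w_i β_i = 0.22×0.6129 + 0.24×0.1351 + 0.03×0.7116 + 0.26×0.4387 + 0.25×1.9056 = 0.7791

0.779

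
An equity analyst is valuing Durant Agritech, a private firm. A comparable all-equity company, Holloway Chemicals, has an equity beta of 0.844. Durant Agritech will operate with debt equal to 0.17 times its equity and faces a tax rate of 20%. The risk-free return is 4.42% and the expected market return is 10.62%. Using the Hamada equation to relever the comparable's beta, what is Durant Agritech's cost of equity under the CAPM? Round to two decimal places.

β_L = β_U × [1 + (1 − t)(D/E)] = 0.844 × [1 + (1 − 0.20) × 0.17]
    = 0.844 × [1 + 0.80 × 0.17] = 0.844 × 1.1360 = 0.9588
MRP = 10.62% − 4.42% = 6.20%
E(R) = R_f + β_L × MRP = 4.42% + 0.9588 × 6.20% = 10.36%

10.36%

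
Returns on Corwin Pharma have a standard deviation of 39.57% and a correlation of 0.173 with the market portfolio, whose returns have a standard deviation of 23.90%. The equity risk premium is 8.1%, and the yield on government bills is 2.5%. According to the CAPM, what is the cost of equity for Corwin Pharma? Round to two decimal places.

4.82%

β = ρ × σ_i / σ_m = 0.173 × 39.57% / 23.90% = 0.2864
E(R) = 2.5% + 0.2864 × 8.1% = 4.82%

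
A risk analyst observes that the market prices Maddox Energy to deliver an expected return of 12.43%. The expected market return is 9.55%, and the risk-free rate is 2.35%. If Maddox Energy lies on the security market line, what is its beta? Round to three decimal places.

1.400

MRP = 9.55% − 2.35% = 7.20%
β = (E(R) − R_f) / MRP = (12.43% − 2.35%) / 7.20% = 10.08% / 7.20% = 1.400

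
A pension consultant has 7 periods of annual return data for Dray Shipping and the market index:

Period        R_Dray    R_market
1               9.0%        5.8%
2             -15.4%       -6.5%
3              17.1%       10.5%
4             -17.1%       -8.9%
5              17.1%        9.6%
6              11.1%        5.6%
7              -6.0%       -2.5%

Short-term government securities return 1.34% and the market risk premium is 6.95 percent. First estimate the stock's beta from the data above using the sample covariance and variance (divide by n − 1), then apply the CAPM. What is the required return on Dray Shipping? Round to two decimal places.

Mean R_i = (9.0 − 15.4 + 17.1 − 17.1 + 17.1 + 11.1 − 6.0) / 7 = 2.2571%
Mean R_m = (5.8 − 6.5 + 10.5 − 8.9 + 9.6 + 5.6 − 2.5) / 7 = 1.9429%
Σ(R_i − R̄_i)(R_m − R̄_m) = 694.6629  ⇒  Cov = 694.6629 / 6 = 115.7772
Σ(R_m − R̄_m)² = 368.6971  ⇒  Var(R_m) = 368.6971 / 6 = 61.4495
β = Cov / Var(R_m) = 115.7772 / 61.4495 = 1.8841
E(R) = R_f + β × MRP = 1.34% + 1.8841 × 6.95% = 14.43%

14.43%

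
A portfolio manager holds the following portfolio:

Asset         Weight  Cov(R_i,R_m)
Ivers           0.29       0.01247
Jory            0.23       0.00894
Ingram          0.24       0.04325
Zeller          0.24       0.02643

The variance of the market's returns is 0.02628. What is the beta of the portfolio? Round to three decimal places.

0.852

β_Ivers = 0.01247 / 0.02628 = 0.4745
β_Jory = 0.00894 / 0.02628 = 0.3402
β_Ingram = 0.04325 / 0.02628 = 1.6457
β_Zeller = 0.02643 / 0.02628 = 1.0057
β_P = Σ w_i β_i = 0.29×0.4745 + 0.23×0.3402 + 0.24×1.6457 + 0.24×1.0057 = 0.8522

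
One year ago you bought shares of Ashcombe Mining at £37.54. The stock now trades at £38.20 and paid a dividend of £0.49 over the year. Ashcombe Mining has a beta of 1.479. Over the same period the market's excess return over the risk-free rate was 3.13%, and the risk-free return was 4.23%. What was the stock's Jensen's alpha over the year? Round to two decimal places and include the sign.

-5.80%

Realised HPR = (P1 + D1 − P0) / P0 = (38.20 + 0.49 − 37.54) / 37.54 = 1.15 / 37.54 = 3.0634%
CAPM required = R_f + β·MRP = 4.23% + 1.479 × 3.13% = 8.85927%
α = realised − required = 3.0634% − 8.85927% = -5.80%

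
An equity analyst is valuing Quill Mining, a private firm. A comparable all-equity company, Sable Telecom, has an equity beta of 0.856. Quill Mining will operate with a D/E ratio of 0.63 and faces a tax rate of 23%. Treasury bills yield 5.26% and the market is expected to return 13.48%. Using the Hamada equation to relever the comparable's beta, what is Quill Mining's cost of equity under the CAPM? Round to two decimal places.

β_L = β_U × [1 + (1 − t)(D/E)] = 0.856 × [1 + (1 − 0.23) × 0.63]
    = 0.856 × [1 + 0.77 × 0.63] = 0.856 × 1.4851 = 1.2712
MRP = 13.48% − 5.26% = 8.22%
E(R) = R_f + β_L × MRP = 5.26% + 1.2712 × 8.22% = 15.71%

15.71%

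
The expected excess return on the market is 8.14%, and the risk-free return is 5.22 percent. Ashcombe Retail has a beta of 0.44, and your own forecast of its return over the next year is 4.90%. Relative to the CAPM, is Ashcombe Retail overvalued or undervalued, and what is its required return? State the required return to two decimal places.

Overvalued; required return 8.80%

Required return = R_f + β·MRP = 5.22% + 0.44 × 8.14% = 8.80%
Forecast 4.90% < required 8.80% → the stock plots below the SML → overvalued.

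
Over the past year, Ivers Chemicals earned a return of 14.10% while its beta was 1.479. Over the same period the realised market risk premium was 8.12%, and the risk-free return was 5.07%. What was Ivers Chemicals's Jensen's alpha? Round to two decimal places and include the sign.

-2.98%

CAPM benchmark = R_f + β(R_m − R_f) = 5.07% + 1.479 × 8.12% = 17.07948%
α = actual − benchmark = 14.10% − 17.07948% = -2.98%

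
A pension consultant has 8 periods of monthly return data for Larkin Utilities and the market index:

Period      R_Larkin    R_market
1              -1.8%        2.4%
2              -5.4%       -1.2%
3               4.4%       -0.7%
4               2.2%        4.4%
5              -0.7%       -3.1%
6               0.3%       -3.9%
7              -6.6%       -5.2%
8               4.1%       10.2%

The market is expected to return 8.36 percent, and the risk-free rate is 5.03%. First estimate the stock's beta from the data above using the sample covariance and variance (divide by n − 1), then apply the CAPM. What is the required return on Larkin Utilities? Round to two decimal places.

Mean R_i = (-1.8 − 5.4 + 4.4 + 2.2 − 0.7 + 0.3 − 6.6 + 4.1) / 8 = -0.4375%
Mean R_m = (2.4 − 1.2 − 0.7 + 4.4 − 3.1 − 3.9 − 5.2 + 10.2) / 8 = 0.3625%
Σ(R_i − R̄_i)(R_m − R̄_m) = 87.1688  ⇒  Cov = 87.1688 / 7 = 12.4527
Σ(R_m − R̄_m)² = 181.8988  ⇒  Var(R_m) = 181.8988 / 7 = 25.9855
β = Cov / Var(R_m) = 12.4527 / 25.9855 = 0.4792
MRP = 8.36% − 5.03% = 3.33%
E(R) = R_f + β × MRP = 5.03% + 0.4792 × 3.33% = 6.63%

6.63%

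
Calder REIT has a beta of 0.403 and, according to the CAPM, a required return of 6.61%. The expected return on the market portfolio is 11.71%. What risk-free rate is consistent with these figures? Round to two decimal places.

3.17%

E(R) = R_f + β(E(R_m) − R_f) = R_f(1 − β) + β·E(R_m)
6.61% = R_f × (1 − 0.403) + 0.403 × 11.71%
6.61% = R_f × 0.597 + 4.71913%
R_f = (6.61% − 4.71913%) / 0.597 = 3.17%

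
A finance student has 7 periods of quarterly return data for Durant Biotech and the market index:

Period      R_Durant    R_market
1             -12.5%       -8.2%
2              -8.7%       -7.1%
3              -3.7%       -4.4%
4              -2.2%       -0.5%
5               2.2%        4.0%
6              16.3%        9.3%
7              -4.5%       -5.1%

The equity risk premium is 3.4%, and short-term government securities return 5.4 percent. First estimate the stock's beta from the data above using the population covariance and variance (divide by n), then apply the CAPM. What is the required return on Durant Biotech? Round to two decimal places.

10.15%

Mean R_i = (-12.5 − 8.7 − 3.7 − 2.2 + 2.2 + 16.3 − 4.5) / 7 = -1.8714%
Mean R_m = (-8.2 − 7.1 − 4.4 − 0.5 + 4.0 + 9.3 − 5.1) / 7 = -1.7143%
Σ(R_i − R̄_i)(R_m − R̄_m) = 342.5329  ⇒  Cov = 342.5329 / 7 = 48.9333
Σ(R_m − R̄_m)² = 245.1886  ⇒  Var(R_m) = 245.1886 / 7 = 35.0269
β = Cov / Var(R_m) = 48.9333 / 35.0269 = 1.3970
E(R) = R_f + β × MRP = 5.4% + 1.3970 × 3.4% = 10.15%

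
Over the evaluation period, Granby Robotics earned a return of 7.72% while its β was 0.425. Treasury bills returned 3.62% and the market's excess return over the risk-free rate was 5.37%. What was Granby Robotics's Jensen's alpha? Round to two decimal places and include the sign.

CAPM benchmark = R_f + β(R_m − R_f) = 3.62% + 0.425 × 5.37% = 5.90225%
α = actual − benchmark = 7.72% − 5.90225% = +1.82%

+1.82%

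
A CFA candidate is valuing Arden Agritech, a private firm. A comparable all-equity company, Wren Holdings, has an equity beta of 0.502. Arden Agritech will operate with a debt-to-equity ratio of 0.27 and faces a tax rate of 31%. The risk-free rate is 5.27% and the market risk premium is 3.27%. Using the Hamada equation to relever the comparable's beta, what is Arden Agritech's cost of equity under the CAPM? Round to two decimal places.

β_L = β_U × [1 + (1 − t)(D/E)] = 0.502 × [1 + (1 − 0.31) × 0.27]
    = 0.502 × [1 + 0.69 × 0.27] = 0.502 × 1.1863 = 0.5955
E(R) = R_f + β_L × MRP = 5.27% + 0.5955 × 3.27% = 7.22%

7.22%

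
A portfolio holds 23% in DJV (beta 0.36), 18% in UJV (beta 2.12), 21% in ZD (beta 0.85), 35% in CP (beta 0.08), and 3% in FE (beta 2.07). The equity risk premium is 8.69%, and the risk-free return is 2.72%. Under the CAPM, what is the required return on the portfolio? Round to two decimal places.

β_P = Σ w_i β_i = 0.23×0.36 + 0.18×2.12 + 0.21×0.85 + 0.35×0.08 + 0.03×2.07 = 0.7330
E(R_P) = R_f + β_P × MRP = 2.72% + 0.7330 × 8.69% = 9.09%

9.09%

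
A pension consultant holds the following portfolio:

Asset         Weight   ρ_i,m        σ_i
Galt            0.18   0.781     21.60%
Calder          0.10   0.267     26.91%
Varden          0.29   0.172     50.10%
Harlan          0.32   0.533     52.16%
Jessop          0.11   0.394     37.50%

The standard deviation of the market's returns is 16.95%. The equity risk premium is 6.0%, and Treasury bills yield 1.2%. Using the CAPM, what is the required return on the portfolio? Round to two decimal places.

7.14%

β_Galt = 0.781 × 21.60% / 16.95% = 0.9953
β_Calder = 0.267 × 26.91% / 16.95% = 0.4239
β_Varden = 0.172 × 50.10% / 16.95% = 0.5084
β_Harlan = 0.533 × 52.16% / 16.95% = 1.6402
β_Jessop = 0.394 × 37.50% / 16.95% = 0.8717
β_P = Σ w_i β_i = 0.18×0.9953 + 0.10×0.4239 + 0.29×0.5084 + 0.32×1.6402 + 0.11×0.8717 = 0.9897
E(R_P) = R_f + β_P × MRP = 1.2% + 0.9897 × 6.0% = 7.14%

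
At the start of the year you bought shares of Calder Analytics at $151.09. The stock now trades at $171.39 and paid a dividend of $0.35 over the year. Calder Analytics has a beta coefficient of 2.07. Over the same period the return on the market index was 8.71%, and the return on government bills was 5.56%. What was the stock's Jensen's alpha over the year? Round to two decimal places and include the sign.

Realised HPR = (P1 + D1 − P0) / P0 = (171.39 + 0.35 − 151.09) / 151.09 = 20.65 / 151.09 = 13.6674%
MRP = 8.71% − 5.56% = 3.15%
CAPM required = R_f + β·MRP = 5.56% + 2.07 × 3.15% = 12.0805%
α = realised − required = 13.6674% − 12.0805% = +1.59%

+1.59%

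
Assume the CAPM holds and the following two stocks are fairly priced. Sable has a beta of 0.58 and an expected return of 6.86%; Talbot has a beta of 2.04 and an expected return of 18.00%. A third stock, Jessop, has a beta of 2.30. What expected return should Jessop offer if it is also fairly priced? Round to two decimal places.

MRP (SML slope) = (18.00% − 6.86%) / (2.04 − 0.58) = 11.14% / 1.46 = 7.6301%
R_f (intercept) = 6.86% − 0.58 × 7.6301% = 2.4345%
E(R_Jessop) = R_f + β × MRP = 2.4345% + 2.30 × 7.6301% = 19.98%

19.98%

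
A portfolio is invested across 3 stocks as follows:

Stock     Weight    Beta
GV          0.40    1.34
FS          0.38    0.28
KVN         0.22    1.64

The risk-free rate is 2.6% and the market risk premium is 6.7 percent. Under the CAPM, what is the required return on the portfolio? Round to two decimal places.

β_P = Σ w_i β_i = 0.40×1.34 + 0.38×0.28 + 0.22×1.64 = 1.0032
E(R_P) = R_f + β_P × MRP = 2.6% + 1.0032 × 6.7% = 9.32%

9.32%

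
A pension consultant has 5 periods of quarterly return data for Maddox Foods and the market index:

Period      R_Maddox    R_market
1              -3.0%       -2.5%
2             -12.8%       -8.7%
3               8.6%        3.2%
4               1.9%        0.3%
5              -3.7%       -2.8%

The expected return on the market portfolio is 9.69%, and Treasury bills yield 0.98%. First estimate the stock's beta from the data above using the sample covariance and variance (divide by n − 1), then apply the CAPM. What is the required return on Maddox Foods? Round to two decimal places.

Mean R_i = (-3.0 − 12.8 + 8.6 + 1.9 − 3.7) / 5 = -1.8000%
Mean R_m = (-2.5 − 8.7 + 3.2 + 0.3 − 2.8) / 5 = -2.1000%
Σ(R_i − R̄_i)(R_m − R̄_m) = 138.4100  ⇒  Cov = 138.4100 / 4 = 34.6025
Σ(R_m − R̄_m)² = 78.0600  ⇒  Var(R_m) = 78.0600 / 4 = 19.5150
β = Cov / Var(R_m) = 34.6025 / 19.5150 = 1.7731
MRP = 9.69% − 0.98% = 8.71%
E(R) = R_f + β × MRP = 0.98% + 1.7731 × 8.71% = 16.42%

16.42%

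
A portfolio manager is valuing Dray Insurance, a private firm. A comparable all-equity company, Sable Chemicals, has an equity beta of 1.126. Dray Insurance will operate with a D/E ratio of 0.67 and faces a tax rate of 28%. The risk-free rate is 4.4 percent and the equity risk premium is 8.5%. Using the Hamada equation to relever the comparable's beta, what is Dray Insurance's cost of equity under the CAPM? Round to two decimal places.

18.59%

β_L = β_U × [1 + (1 − t)(D/E)] = 1.126 × [1 + (1 − 0.28) × 0.67]
    = 1.126 × [1 + 0.72 × 0.67] = 1.126 × 1.4824 = 1.6692
E(R) = R_f + β_L × MRP = 4.4% + 1.6692 × 8.5% = 18.59%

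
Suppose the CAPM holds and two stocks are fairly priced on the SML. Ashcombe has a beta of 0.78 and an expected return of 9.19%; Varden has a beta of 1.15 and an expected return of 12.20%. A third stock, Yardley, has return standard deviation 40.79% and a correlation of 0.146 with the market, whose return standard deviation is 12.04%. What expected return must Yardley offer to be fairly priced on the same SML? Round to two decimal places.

MRP = (12.20% − 9.19%) / (1.15 − 0.78) = 8.1351%
R_f = 9.19% − 0.78 × 8.1351% = 2.8446%
β_Yardley = ρ·σ_i/σ_m = 0.146 × 40.79 / 12.04 = 0.4946
E(R_Yardley) = R_f + β × MRP = 2.8446% + 0.4946 × 8.1351% = 6.87%

6.87%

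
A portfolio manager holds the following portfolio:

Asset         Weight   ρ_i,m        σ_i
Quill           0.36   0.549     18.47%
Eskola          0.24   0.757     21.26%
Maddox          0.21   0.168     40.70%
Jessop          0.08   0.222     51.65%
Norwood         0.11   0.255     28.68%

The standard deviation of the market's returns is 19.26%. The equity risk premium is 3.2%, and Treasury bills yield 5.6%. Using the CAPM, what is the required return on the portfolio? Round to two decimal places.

7.37%

β_Quill = 0.549 × 18.47% / 19.26% = 0.5265
β_Eskola = 0.757 × 21.26% / 19.26% = 0.8356
β_Maddox = 0.168 × 40.70% / 19.26% = 0.3550
β_Jessop = 0.222 × 51.65% / 19.26% = 0.5953
β_Norwood = 0.255 × 28.68% / 19.26% = 0.3797
β_P = Σ w_i β_i = 0.36×0.5265 + 0.24×0.8356 + 0.21×0.3550 + 0.08×0.5953 + 0.11×0.3797 = 0.5540
E(R_P) = R_f + β_P × MRP = 5.6% + 0.5540 × 3.2% = 7.37%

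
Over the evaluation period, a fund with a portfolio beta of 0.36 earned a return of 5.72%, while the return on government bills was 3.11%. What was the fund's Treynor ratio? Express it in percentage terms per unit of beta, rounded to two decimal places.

Treynor = (R_P − R_f) / β_P = (5.72% − 3.11%) / 0.3600 = 2.61% / 0.3600 = 7.25%

7.25%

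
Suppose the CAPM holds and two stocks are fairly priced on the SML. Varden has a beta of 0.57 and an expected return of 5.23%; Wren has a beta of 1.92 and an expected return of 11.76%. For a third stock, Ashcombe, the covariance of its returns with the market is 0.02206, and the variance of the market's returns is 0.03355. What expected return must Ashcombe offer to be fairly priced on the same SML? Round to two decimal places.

MRP = (11.76% − 5.23%) / (1.92 − 0.57) = 4.8370%
R_f = 5.23% − 0.57 × 4.8370% = 2.4729%
β_Ashcombe = Cov / Var(R_m) = 0.02206 / 0.03355 = 0.6575
E(R_Ashcombe) = R_f + β × MRP = 2.4729% + 0.6575 × 4.8370% = 5.65%

5.65%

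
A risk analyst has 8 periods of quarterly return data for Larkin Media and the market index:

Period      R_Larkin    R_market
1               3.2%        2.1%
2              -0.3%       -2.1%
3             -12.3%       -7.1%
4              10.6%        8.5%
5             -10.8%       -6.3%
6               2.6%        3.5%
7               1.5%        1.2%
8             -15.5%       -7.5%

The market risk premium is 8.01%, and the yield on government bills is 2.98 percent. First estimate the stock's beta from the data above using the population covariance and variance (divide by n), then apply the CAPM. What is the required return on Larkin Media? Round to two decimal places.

Mean R_i = (3.2 − 0.3 − 12.3 + 10.6 − 10.8 + 2.6 + 1.5 − 15.5) / 8 = -2.6250%
Mean R_m = (2.1 − 2.1 − 7.1 + 8.5 − 6.3 + 3.5 + 1.2 − 7.5) / 8 = -0.9625%
Σ(R_i − R̄_i)(R_m − R̄_m) = 359.7575  ⇒  Cov = 359.7575 / 8 = 44.9697
Σ(R_m − R̄_m)² = 233.6988  ⇒  Var(R_m) = 233.6988 / 8 = 29.2124
β = Cov / Var(R_m) = 44.9697 / 29.2124 = 1.5394
E(R) = R_f + β × MRP = 2.98% + 1.5394 × 8.01% = 15.31%

15.31%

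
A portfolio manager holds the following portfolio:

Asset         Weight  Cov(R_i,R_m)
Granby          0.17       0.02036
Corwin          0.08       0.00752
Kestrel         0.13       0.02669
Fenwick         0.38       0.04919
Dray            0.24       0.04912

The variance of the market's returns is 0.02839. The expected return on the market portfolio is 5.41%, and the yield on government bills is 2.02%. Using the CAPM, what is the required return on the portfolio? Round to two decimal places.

β_Granby = 0.02036 / 0.02839 = 0.7172
β_Corwin = 0.00752 / 0.02839 = 0.2649
β_Kestrel = 0.02669 / 0.02839 = 0.9401
β_Fenwick = 0.04919 / 0.02839 = 1.7327
β_Dray = 0.04912 / 0.02839 = 1.7302
β_P = Σ w_i β_i = 0.17×0.7172 + 0.08×0.2649 + 0.13×0.9401 + 0.38×1.7327 + 0.24×1.7302 = 1.3390
MRP = 5.41% − 2.02% = 3.39%
E(R_P) = R_f + β_P × MRP = 2.02% + 1.3390 × 3.39% = 6.56%

6.56%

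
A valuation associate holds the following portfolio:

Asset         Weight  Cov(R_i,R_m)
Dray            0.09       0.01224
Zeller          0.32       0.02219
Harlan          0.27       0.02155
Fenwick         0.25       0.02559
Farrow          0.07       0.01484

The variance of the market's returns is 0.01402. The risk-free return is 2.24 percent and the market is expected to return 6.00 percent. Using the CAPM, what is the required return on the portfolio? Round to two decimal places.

β_Dray = 0.01224 / 0.01402 = 0.8730
β_Zeller = 0.02219 / 0.01402 = 1.5827
β_Harlan = 0.02155 / 0.01402 = 1.5371
β_Fenwick = 0.02559 / 0.01402 = 1.8252
β_Farrow = 0.01484 / 0.01402 = 1.0585
β_P = Σ w_i β_i = 0.09×0.8730 + 0.32×1.5827 + 0.27×1.5371 + 0.25×1.8252 + 0.07×1.0585 = 1.5304
MRP = 6.00% − 2.24% = 3.76%
E(R_P) = R_f + β_P × MRP = 2.24% + 1.5304 × 3.76% = 7.99%

7.99%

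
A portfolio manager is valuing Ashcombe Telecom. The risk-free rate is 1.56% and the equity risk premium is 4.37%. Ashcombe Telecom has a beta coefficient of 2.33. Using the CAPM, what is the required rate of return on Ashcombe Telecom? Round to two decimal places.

11.74%

E(R) = R_f + β × MRP = 1.56% + 2.33 × 4.37% = 11.74%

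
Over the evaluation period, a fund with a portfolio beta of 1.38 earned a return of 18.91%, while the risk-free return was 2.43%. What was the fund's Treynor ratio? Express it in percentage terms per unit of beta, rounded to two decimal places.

Treynor = (R_P − R_f) / β_P = (18.91% − 2.43%) / 1.3800 = 16.48% / 1.3800 = 11.94%

11.94%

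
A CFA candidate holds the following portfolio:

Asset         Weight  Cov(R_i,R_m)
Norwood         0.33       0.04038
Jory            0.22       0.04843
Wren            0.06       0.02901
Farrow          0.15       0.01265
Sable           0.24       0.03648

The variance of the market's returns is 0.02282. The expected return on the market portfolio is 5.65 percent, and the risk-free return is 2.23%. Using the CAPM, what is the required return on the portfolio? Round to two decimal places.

β_Norwood = 0.04038 / 0.02282 = 1.7695
β_Jory = 0.04843 / 0.02282 = 2.1223
β_Wren = 0.02901 / 0.02282 = 1.2713
β_Farrow = 0.01265 / 0.02282 = 0.5543
β_Sable = 0.03648 / 0.02282 = 1.5986
β_P = Σ w_i β_i = 0.33×1.7695 + 0.22×2.1223 + 0.06×1.2713 + 0.15×0.5543 + 0.24×1.5986 = 1.5939
MRP = 5.65% − 2.23% = 3.42%
E(R_P) = R_f + β_P × MRP = 2.23% + 1.5939 × 3.42% = 7.68%

7.68%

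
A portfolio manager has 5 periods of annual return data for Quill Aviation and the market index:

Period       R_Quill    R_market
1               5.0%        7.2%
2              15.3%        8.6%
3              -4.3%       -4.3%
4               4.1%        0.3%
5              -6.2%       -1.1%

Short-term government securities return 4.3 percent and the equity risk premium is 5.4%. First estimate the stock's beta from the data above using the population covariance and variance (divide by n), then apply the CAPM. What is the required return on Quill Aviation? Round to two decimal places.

Mean R_i = (5.0 + 15.3 − 4.3 + 4.1 − 6.2) / 5 = 2.7800%
Mean R_m = (7.2 + 8.6 − 4.3 + 0.3 − 1.1) / 5 = 2.1400%
Σ(R_i − R̄_i)(R_m − R̄_m) = 164.3740  ⇒  Cov = 164.3740 / 5 = 32.8748
Σ(R_m − R̄_m)² = 122.6920  ⇒  Var(R_m) = 122.6920 / 5 = 24.5384
β = Cov / Var(R_m) = 32.8748 / 24.5384 = 1.3397
E(R) = R_f + β × MRP = 4.3% + 1.3397 × 5.4% = 11.53%

11.53%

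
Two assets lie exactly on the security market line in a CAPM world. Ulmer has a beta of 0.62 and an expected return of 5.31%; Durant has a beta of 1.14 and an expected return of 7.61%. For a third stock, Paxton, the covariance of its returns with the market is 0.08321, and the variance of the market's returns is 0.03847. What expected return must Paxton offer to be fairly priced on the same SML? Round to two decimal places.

MRP = (7.61% − 5.31%) / (1.14 − 0.62) = 4.4231%
R_f = 5.31% − 0.62 × 4.4231% = 2.5677%
β_Paxton = Cov / Var(R_m) = 0.08321 / 0.03847 = 2.1630
E(R_Paxton) = R_f + β × MRP = 2.5677% + 2.1630 × 4.4231% = 12.13%

12.13%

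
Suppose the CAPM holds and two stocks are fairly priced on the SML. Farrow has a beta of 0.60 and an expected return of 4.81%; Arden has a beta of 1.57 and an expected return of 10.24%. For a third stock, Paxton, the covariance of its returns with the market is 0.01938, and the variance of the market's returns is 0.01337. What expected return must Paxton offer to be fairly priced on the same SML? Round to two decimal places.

MRP = (10.24% − 4.81%) / (1.57 − 0.60) = 5.5979%
R_f = 4.81% − 0.60 × 5.5979% = 1.4513%
β_Paxton = Cov / Var(R_m) = 0.01938 / 0.01337 = 1.4495
E(R_Paxton) = R_f + β × MRP = 1.4513% + 1.4495 × 5.5979% = 9.57%

9.57%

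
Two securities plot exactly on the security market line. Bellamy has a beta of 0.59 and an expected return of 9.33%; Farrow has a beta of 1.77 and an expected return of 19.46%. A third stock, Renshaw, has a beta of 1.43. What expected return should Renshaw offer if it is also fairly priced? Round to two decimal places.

16.54%

MRP (SML slope) = (19.46% − 9.33%) / (1.77 − 0.59) = 10.13% / 1.18 = 8.5847%
R_f (intercept) = 9.33% − 0.59 × 8.5847% = 4.2650%
E(R_Renshaw) = R_f + β × MRP = 4.2650% + 1.43 × 8.5847% = 16.54%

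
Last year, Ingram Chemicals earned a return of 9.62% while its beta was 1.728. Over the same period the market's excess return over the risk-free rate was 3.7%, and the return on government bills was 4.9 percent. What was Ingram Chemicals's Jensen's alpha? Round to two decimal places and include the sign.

CAPM benchmark = R_f + β(R_m − R_f) = 4.9% + 1.728 × 3.7% = 11.2936%
α = actual − benchmark = 9.62% − 11.2936% = -1.67%

-1.67%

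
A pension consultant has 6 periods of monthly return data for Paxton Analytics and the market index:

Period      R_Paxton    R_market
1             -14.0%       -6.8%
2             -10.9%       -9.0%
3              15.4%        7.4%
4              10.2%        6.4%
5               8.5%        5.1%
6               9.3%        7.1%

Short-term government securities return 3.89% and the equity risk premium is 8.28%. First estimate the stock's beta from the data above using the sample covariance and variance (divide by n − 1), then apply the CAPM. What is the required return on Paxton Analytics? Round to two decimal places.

Mean R_i = (-14.0 − 10.9 + 15.4 + 10.2 + 8.5 + 9.3) / 6 = 3.0833%
Mean R_m = (-6.8 − 9.0 + 7.4 + 6.4 + 5.1 + 7.1) / 6 = 1.7000%
Σ(R_i − R̄_i)(R_m − R̄_m) = 450.4700  ⇒  Cov = 450.4700 / 5 = 90.0940
Σ(R_m − R̄_m)² = 282.0400  ⇒  Var(R_m) = 282.0400 / 5 = 56.4080
β = Cov / Var(R_m) = 90.0940 / 56.4080 = 1.5972
E(R) = R_f + β × MRP = 3.89% + 1.5972 × 8.28% = 17.11%

17.11%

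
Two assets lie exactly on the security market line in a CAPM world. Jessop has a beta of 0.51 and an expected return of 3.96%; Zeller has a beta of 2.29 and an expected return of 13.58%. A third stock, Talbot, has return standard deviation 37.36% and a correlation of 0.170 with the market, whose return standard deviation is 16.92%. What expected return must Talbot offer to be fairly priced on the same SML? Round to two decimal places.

MRP = (13.58% − 3.96%) / (2.29 − 0.51) = 5.4045%
R_f = 3.96% − 0.51 × 5.4045% = 1.2037%
β_Talbot = ρ·σ_i/σ_m = 0.170 × 37.36 / 16.92 = 0.3754
E(R_Talbot) = R_f + β × MRP = 1.2037% + 0.3754 × 5.4045% = 3.23%

3.23%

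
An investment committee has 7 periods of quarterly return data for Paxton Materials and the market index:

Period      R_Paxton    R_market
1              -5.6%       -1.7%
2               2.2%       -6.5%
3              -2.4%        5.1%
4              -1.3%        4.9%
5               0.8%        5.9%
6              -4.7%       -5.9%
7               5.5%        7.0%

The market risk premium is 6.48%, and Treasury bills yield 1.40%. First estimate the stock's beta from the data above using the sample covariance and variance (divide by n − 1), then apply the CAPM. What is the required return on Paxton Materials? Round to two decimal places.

Mean R_i = (-5.6 + 2.2 − 2.4 − 1.3 + 0.8 − 4.7 + 5.5) / 7 = -0.7857%
Mean R_m = (-1.7 − 6.5 + 5.1 + 4.9 + 5.9 − 5.9 + 7.0) / 7 = 1.2571%
Σ(R_i − R̄_i)(R_m − R̄_m) = 54.4743  ⇒  Cov = 54.4743 / 6 = 9.0791
Σ(R_m − R̄_m)² = 202.7171  ⇒  Var(R_m) = 202.7171 / 6 = 33.7862
β = Cov / Var(R_m) = 9.0791 / 33.7862 = 0.2687
E(R) = R_f + β × MRP = 1.40% + 0.2687 × 6.48% = 3.14%

3.14%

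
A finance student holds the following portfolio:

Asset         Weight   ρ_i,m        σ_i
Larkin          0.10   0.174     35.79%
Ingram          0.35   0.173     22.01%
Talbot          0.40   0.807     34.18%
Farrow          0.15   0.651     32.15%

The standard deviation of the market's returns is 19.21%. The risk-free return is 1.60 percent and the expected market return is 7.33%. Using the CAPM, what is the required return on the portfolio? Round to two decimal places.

6.41%

β_Larkin = 0.174 × 35.79% / 19.21% = 0.3242
β_Ingram = 0.173 × 22.01% / 19.21% = 0.1982
β_Talbot = 0.807 × 34.18% / 19.21% = 1.4359
β_Farrow = 0.651 × 32.15% / 19.21% = 1.0895
β_P = Σ w_i β_i = 0.10×0.3242 + 0.35×0.1982 + 0.40×1.4359 + 0.15×1.0895 = 0.8396
MRP = 7.33% − 1.60% = 5.73%
E(R_P) = R_f + β_P × MRP = 1.60% + 0.8396 × 5.73% = 6.41%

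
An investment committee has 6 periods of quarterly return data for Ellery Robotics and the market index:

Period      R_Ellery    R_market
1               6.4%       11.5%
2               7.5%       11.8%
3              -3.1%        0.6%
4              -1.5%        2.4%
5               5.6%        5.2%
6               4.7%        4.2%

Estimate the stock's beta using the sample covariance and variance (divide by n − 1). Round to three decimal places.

Mean R_i = (6.4 + 7.5 − 3.1 − 1.5 + 5.6 + 4.7) / 6 = 3.2667%
Mean R_m = (11.5 + 11.8 + 0.6 + 2.4 + 5.2 + 4.2) / 6 = 5.9500%
Σ(R_i − R̄_i)(R_m − R̄_m) = 88.8800  ⇒  Cov = 88.8800 / 5 = 17.7760
Σ(R_m − R̄_m)² = 109.8750  ⇒  Var(R_m) = 109.8750 / 5 = 21.9750
β = Cov / Var(R_m) = 17.7760 / 21.9750 = 0.8089

0.809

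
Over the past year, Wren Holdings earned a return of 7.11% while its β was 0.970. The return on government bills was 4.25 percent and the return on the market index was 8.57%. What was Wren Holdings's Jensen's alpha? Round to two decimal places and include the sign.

-1.33%

Market excess return = 8.57% − 4.25% = 4.32%
CAPM benchmark = R_f + β(R_m − R_f) = 4.25% + 0.970 × 4.32% = 8.44040%
α = actual − benchmark = 7.11% − 8.44040% = -1.33%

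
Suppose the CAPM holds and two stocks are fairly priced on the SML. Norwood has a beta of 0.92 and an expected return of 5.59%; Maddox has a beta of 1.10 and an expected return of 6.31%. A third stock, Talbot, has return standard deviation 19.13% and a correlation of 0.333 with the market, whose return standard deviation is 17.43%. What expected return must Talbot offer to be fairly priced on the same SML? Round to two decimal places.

3.37%

MRP = (6.31% − 5.59%) / (1.10 − 0.92) = 4.0000%
R_f = 5.59% − 0.92 × 4.0000% = 1.9100%
β_Talbot = ρ·σ_i/σ_m = 0.333 × 19.13 / 17.43 = 0.3655
E(R_Talbot) = R_f + β × MRP = 1.9100% + 0.3655 × 4.0000% = 3.37%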